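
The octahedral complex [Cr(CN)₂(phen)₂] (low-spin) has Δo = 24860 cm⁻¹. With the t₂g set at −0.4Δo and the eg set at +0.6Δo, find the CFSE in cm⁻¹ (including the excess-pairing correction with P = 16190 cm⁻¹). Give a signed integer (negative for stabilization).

Ligand charges: 2×(-1) from CN⁻ and 2×(+0) from phen sum to -2; with overall charge +0, Cr is +2.
Cr is in group 6, so Cr²⁺ is d⁴ (6 − 2 = 4).
The d⁴ electrons fill as t₂g⁴ eg⁰.
CFSE(orbital) = 4×(-0.4Δo) + 0×(0.6Δo) = -1.6Δo; with Δo = 24860 cm⁻¹ that is -39776 cm⁻¹.
Relative to high-spin t₂g³ eg¹ (0 paired), the low-spin configuration has 1 additional pair, contributing +1 × 16190 = +16190 cm⁻¹.
Combining: -39776 + 16190 = -23586 cm⁻¹.

-23586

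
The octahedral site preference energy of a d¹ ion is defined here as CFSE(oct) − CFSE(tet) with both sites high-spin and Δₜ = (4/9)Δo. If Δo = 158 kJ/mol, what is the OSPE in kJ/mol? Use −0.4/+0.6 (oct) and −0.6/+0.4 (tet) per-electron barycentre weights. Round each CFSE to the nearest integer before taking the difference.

-21

Octahedral high-spin t₂g¹ eg⁰: CFSE = -0.4 × 158 = -63 kJ/mol.
Tetrahedral: e¹ t₂⁰, CFSE = 1(−0.6) + 0(+0.4) = -0.6Δₜ = -0.6 × (4/9) × 158 = -42 kJ/mol.
Subtracting, OSPE = -63 − (-42) = -21 kJ/mol.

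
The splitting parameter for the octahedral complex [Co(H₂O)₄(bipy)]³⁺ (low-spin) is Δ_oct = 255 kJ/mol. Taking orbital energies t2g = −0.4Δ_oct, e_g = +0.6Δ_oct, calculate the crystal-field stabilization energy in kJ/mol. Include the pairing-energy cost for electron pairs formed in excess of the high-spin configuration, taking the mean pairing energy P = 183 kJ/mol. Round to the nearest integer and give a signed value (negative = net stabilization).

-246

Ligand charges: 4×(+0) from H₂O and 1×(+0) from bipy sum to +0; with overall charge +3, Co is +3.
Co is in group 9, so Co³⁺ is d⁶ (9 − 3 = 6).
Configuration: t2g^6 e_g^0.
The orbital stabilization is -2.4Δ_oct = -2.4 × 255 = -612 kJ/mol.
Pairing penalty: 3 pairs vs 1 in the high-spin reference → 2 extra × P = 366 kJ/mol.
Net CFSE = -612 + 366 = -246 kJ/mol.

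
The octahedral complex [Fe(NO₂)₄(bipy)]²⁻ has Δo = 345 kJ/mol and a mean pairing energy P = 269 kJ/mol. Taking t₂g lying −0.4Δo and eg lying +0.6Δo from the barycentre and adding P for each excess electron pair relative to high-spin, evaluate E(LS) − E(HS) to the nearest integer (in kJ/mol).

-152

Ligand charges: 4×(-1) from NO₂⁻ and 1×(+0) from bipy sum to -4; with overall charge -2, Fe is +2.
Fe sits in group 8; removing 2 electrons leaves Fe²⁺ with 8 − 2 = 6 d electrons.
High-spin: t₂g⁴ eg², CFSE = -0.4Δo = -138 kJ/mol.
Low-spin: t₂g⁶ eg⁰, orbital CFSE = -2.4Δo = -828 kJ/mol; plus 2 excess pairs × P = +538 kJ/mol; total -290 kJ/mol.
Thus E(LS) − E(HS) = -152 kJ/mol.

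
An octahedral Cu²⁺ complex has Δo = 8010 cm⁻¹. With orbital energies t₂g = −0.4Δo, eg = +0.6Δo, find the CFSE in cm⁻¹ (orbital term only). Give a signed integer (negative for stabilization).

-4806

Cu is in group 11, so Cu²⁺ is d⁹ (11 − 2 = 9).
The d⁹ electrons fill as t₂g⁶ eg³.
Orbital CFSE = 6(-0.4) + 3(0.6) = -0.6Δo = -0.6 × 8010 = -4806 cm⁻¹.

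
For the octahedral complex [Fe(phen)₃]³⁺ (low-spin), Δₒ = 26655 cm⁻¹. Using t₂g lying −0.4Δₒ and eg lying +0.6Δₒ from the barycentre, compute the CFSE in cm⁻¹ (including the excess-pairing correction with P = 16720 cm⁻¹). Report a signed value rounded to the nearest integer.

phen is neutral, so the +3 overall charge sits on Fe: oxidation state +3.
Fe³⁺: group 8, so d-count = 8 − 3 = 5.
The d⁵ electrons fill as t₂g⁵ eg⁰.
CFSE(orbital) = 5×(-0.4Δₒ) + 0×(0.6Δₒ) = -2.0Δₒ; with Δₒ = 26655 cm⁻¹ that is -53310 cm⁻¹.
High-spin d⁵ would be t₂g³ eg² with 0 pairs; low-spin has 2, so 2 excess pairs cost +2P = +33440 cm⁻¹.
Net CFSE = -53310 + 33440 = -19870 cm⁻¹.

-19870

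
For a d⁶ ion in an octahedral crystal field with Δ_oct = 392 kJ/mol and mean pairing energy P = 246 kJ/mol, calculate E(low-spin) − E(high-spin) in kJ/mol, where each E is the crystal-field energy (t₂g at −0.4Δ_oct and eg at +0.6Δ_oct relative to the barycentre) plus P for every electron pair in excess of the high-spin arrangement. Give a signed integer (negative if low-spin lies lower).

-292

In the high-spin limit (t₂g⁴ eg²) the orbital term is -0.4Δ_oct = -157 kJ/mol, with no excess pairing.
Low-spin: t₂g⁶ eg⁰, orbital CFSE = -2.4Δ_oct = -941 kJ/mol; plus 2 excess pairs × P = +492 kJ/mol; total -449 kJ/mol.
Thus E(LS) − E(HS) = -292 kJ/mol.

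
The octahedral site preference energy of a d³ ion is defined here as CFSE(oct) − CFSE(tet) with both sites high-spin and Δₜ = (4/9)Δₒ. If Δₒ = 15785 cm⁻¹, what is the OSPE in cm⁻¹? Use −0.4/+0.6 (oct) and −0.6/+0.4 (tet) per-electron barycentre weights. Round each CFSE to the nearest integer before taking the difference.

In an octahedral site d³ (HS) is t₂g³ eg⁰, giving CFSE(oct) = -1.2Δₒ = -18942 cm⁻¹.
Tetrahedral: e² t₂¹, CFSE = 2(−0.6) + 1(+0.4) = -0.8Δₜ = -0.8 × (4/9) × 15785 = -5612 cm⁻¹.
OSPE = CFSE(oct) − CFSE(tet) = -18942 − (-5612) = -13330 cm⁻¹.

-13330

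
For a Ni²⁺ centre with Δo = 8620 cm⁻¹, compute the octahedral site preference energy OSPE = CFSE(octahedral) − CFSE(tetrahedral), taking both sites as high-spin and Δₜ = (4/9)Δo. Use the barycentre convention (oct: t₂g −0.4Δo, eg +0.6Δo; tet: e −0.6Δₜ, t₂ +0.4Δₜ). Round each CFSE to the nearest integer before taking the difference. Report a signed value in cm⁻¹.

-7279

Ni sits in group 10; removing 2 electrons leaves Ni²⁺ with 10 − 2 = 8 d electrons.
In an octahedral site d⁸ (HS) is t₂g⁶ eg², giving CFSE(oct) = -1.2Δo = -10344 cm⁻¹.
Tetrahedral: e⁴ t₂⁴, CFSE = 4(−0.6) + 4(+0.4) = -0.8Δₜ = -0.8 × (4/9) × 8620 = -3065 cm⁻¹.
OSPE = CFSE(oct) − CFSE(tet) = -10344 − (-3065) = -7279 cm⁻¹.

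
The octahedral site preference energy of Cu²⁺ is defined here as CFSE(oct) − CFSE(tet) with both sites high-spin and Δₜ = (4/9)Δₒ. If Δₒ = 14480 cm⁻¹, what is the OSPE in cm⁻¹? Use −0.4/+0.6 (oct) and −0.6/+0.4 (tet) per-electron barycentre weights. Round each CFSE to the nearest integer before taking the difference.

Group 11 minus oxidation state +2 gives a d⁹ configuration for Cu²⁺.
Octahedral high-spin t₂g⁶ eg³: CFSE = -0.6 × 14480 = -8688 cm⁻¹.
Tetrahedral e⁴ t₂⁵ gives -0.4Δₜ = -0.4 × (4/9) × 14480 = -2574 cm⁻¹.
OSPE = -8688 − (-2574) = -6114 cm⁻¹.

-6114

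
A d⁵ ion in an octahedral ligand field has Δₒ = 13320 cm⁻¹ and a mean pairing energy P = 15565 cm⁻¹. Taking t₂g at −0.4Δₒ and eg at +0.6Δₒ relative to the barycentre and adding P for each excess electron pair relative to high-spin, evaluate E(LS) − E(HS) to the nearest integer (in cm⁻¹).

4490

High-spin d⁵ fills as t₂g³ eg² with CFSE 3(−0.4) + 2(+0.6) = 0.0Δₒ = 0 cm⁻¹.
For low-spin the configuration is t₂g⁵ eg⁰: orbital energy -2.0 × 13320 = -26640 cm⁻¹, and 2 additional pairs relative to high-spin add 31130 cm⁻¹, giving 4490 cm⁻¹.
Thus E(LS) − E(HS) = 4490 cm⁻¹.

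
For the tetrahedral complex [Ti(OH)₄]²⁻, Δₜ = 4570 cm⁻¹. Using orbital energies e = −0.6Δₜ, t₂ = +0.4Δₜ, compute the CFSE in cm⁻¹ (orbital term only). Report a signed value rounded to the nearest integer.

Each OH⁻ contributes -1; 4 × (-1) = -4. With overall charge -2, Ti is in the +2 oxidation state.
Ti is in group 4, so Ti²⁺ is d² (4 − 2 = 2).
Tetrahedral splitting is small, so the complex is high-spin.
Configuration: e² t₂⁰.
The orbital stabilization is -1.2Δₜ = -1.2 × 4570 = -5484 cm⁻¹.

-5484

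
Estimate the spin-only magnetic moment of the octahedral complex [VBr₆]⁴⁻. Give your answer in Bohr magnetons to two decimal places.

3.87 Bohr magnetons

Each Br⁻ contributes -1; 6 × (-1) = -6. With overall charge -4, V is in the +2 oxidation state.
Group 5 minus oxidation state +2 gives a d³ configuration for V²⁺.
Configuration: t₂g³ eg⁰ → 3 unpaired electrons.
μ(spin-only) = √[3(3+2)] = √15 ≈ 3.87 Bohr magnetons.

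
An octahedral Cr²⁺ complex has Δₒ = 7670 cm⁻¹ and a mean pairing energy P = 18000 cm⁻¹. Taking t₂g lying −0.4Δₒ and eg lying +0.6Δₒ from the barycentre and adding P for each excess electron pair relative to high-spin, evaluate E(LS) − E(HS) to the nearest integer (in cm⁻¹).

10330

Cr²⁺: group 6, so d-count = 6 − 2 = 4.
High-spin d⁴ fills as t₂g³ eg¹ with CFSE 3(−0.4) + 1(+0.6) = -0.6Δₒ = -4602 cm⁻¹.
For low-spin the configuration is t₂g⁴ eg⁰: orbital energy -1.6 × 7670 = -12272 cm⁻¹, and 1 additional pair relative to high-spin adds 18000 cm⁻¹, giving 5728 cm⁻¹.
Thus E(LS) − E(HS) = 10330 cm⁻¹.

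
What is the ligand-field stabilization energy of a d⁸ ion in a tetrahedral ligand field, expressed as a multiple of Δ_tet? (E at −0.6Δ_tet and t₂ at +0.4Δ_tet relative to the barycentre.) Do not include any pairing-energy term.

With tetrahedral geometry the complex is necessarily high-spin.
Configuration: e⁴ t₂⁴.
CFSE = 4(-0.6Δ_tet) + 4(0.4Δ_tet) = -2.4Δ_tet + 1.6Δ_tet = -0.8Δ_tet.

-0.8 Δ_tet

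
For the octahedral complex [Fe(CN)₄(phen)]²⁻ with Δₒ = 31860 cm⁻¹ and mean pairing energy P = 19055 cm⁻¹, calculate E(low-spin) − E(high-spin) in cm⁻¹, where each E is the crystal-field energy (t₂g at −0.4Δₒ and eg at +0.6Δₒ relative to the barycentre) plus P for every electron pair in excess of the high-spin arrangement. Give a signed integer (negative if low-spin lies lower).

Ligand charges: 4×(-1) from CN⁻ and 1×(+0) from phen sum to -4; with overall charge -2, Fe is +2.
Fe sits in group 8; removing 2 electrons leaves Fe²⁺ with 8 − 2 = 6 d electrons.
High-spin d⁶ fills as t₂g⁴ eg² with CFSE 4(−0.4) + 2(+0.6) = -0.4Δₒ = -12744 cm⁻¹.
Low-spin: t₂g⁶ eg⁰, orbital CFSE = -2.4Δₒ = -76464 cm⁻¹; plus 2 excess pairs × P = +38110 cm⁻¹; total -38354 cm⁻¹.
E(LS) − E(HS) = -38354 − (-12744) = -25610 cm⁻¹.

-25610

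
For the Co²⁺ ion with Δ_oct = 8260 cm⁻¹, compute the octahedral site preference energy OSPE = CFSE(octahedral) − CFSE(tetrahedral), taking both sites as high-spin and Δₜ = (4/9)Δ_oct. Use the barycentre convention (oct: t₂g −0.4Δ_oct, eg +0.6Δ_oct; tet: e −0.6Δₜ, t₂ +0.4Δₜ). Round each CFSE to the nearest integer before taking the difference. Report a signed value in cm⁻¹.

Co sits in group 9; removing 2 electrons leaves Co²⁺ with 9 − 2 = 7 d electrons.
Octahedral (high-spin): t₂g⁵ eg², CFSE = 5(−0.4) + 2(+0.6) = -0.8Δ_oct = -0.8 × 8260 = -6608 cm⁻¹.
In a tetrahedral site the filling is e⁴ t₂³: CFSE(tet) = -1.2Δₜ = -1.2 × (4/9)(8260) = -4405 cm⁻¹.
OSPE = CFSE(oct) − CFSE(tet) = -6608 − (-4405) = -2203 cm⁻¹.

-2203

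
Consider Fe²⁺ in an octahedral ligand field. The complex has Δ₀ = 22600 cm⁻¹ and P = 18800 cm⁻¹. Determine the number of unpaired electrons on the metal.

0

Fe is in group 8, so Fe²⁺ is d⁶ (8 − 2 = 6).
Here Δ₀ > P (22600 > 18800), so the low-spin state is favoured.
Filling d⁶ accordingly: t2g^6 e_g^0.
Unpaired electrons: 0.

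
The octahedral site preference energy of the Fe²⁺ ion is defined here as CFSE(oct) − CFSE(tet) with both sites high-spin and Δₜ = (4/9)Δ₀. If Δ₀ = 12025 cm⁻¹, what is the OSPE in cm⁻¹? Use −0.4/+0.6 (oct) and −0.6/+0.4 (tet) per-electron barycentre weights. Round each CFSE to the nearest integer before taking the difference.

Fe is in group 8, so Fe²⁺ is d⁶ (8 − 2 = 6).
Octahedral (high-spin): t₂g⁴ eg², CFSE = 4(−0.4) + 2(+0.6) = -0.4Δ₀ = -0.4 × 12025 = -4810 cm⁻¹.
Tetrahedral: e³ t₂³, CFSE = 3(−0.6) + 3(+0.4) = -0.6Δₜ = -0.6 × (4/9) × 12025 = -3207 cm⁻¹.
OSPE = -4810 − (-3207) = -1603 cm⁻¹.

-1603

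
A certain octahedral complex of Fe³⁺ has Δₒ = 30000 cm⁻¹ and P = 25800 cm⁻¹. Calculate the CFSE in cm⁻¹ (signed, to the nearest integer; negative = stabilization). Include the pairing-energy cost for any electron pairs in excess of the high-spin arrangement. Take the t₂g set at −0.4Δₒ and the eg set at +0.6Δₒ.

Fe sits in group 8; removing 3 electrons leaves Fe³⁺ with 8 − 3 = 5 d electrons.
With Δₒ > P the complex is low-spin.
That gives t₂g⁵ eg⁰.
Orbital CFSE = -2.0Δₒ = -2.0 × 30000 = -60000 cm⁻¹.
Excess pairs vs high-spin: 2 − 0 = 2; pairing cost = +51600 cm⁻¹.
Net CFSE = -60000 + 51600 = -8400 cm⁻¹.

-8400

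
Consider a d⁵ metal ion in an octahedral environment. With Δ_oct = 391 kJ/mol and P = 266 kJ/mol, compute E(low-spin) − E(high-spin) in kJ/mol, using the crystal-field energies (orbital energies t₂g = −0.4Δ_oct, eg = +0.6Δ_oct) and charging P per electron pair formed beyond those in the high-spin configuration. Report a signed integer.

-250

In the high-spin limit (t₂g³ eg²) the orbital term is 0.0Δ_oct = 0 kJ/mol, with no excess pairing.
Low-spin: t₂g⁵ eg⁰, orbital CFSE = -2.0Δ_oct = -782 kJ/mol; plus 2 excess pairs × P = +532 kJ/mol; total -250 kJ/mol.
The difference is -250 − (0) = -250 kJ/mol, so low-spin lies lower.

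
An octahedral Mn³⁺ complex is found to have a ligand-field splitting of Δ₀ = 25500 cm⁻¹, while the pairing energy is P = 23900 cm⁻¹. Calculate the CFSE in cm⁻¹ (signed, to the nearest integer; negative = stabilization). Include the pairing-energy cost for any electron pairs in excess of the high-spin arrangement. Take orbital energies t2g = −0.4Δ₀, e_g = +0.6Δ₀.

Mn is in group 7, so Mn³⁺ is d⁴ (7 − 3 = 4).
Here Δ₀ > P (25500 > 23900), so the low-spin state is favoured.
Filling d⁴ accordingly: t2g^4 e_g^0.
Orbital CFSE = -1.6Δ₀ = -1.6 × 25500 = -40800 cm⁻¹.
Excess pairs vs high-spin: 1 − 0 = 1; pairing cost = +23900 cm⁻¹.
Net CFSE = -40800 + 23900 = -16900 cm⁻¹.

-16900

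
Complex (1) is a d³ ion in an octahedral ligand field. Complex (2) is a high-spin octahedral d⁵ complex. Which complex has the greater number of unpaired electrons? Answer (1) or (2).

(2)

(1): t₂g³ eg⁰ → 3 unpaired.
(2): t₂g³ eg² → 5 unpaired.
So (2) has more unpaired electrons.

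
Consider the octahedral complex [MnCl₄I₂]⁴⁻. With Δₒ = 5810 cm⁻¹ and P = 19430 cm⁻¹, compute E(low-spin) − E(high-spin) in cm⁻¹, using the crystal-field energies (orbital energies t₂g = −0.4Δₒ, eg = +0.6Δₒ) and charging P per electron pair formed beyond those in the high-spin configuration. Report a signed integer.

27240

Ligand charges: 4×(-1) from Cl⁻ and 2×(-1) from I⁻ sum to -6; with overall charge -4, Mn is +2.
Group 7 minus oxidation state +2 gives a d⁵ configuration for Mn²⁺.
In the high-spin limit (t₂g³ eg²) the orbital term is 0.0Δₒ = 0 cm⁻¹, with no excess pairing.
Low-spin: t₂g⁵ eg⁰, orbital CFSE = -2.0Δₒ = -11620 cm⁻¹; plus 2 excess pairs × P = +38860 cm⁻¹; total 27240 cm⁻¹.
E(LS) − E(HS) = 27240 − (0) = 27240 cm⁻¹.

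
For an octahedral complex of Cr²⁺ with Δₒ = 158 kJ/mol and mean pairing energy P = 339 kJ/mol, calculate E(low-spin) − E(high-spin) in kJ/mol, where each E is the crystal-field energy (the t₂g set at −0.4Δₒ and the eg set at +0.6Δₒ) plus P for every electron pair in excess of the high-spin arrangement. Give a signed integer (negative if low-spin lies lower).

Group 6 minus oxidation state +2 gives a d⁴ configuration for Cr²⁺.
In the high-spin limit (t₂g³ eg¹) the orbital term is -0.6Δₒ = -95 kJ/mol, with no excess pairing.
Low-spin: t₂g⁴ eg⁰, orbital CFSE = -1.6Δₒ = -253 kJ/mol; plus 1 excess pair × P = +339 kJ/mol; total 86 kJ/mol.
The difference is 86 − (-95) = 181 kJ/mol, so high-spin lies lower.

181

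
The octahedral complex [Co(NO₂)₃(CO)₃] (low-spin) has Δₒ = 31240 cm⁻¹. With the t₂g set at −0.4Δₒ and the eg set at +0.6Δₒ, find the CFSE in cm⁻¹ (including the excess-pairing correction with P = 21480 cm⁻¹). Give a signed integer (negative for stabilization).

-32016

Ligand charges: 3×(-1) from NO₂⁻ and 3×(+0) from CO sum to -3; with overall charge +0, Co is +3.
Co sits in group 9; removing 3 electrons leaves Co³⁺ with 9 − 3 = 6 d electrons.
The d⁶ electrons fill as t₂g⁶ eg⁰.
CFSE(orbital) = 6×(-0.4Δₒ) + 0×(0.6Δₒ) = -2.4Δₒ; with Δₒ = 31240 cm⁻¹ that is -74976 cm⁻¹.
Pairing penalty: 3 pairs vs 1 in the high-spin reference → 2 extra × P = 42960 cm⁻¹.
Combining: -74976 + 42960 = -32016 cm⁻¹.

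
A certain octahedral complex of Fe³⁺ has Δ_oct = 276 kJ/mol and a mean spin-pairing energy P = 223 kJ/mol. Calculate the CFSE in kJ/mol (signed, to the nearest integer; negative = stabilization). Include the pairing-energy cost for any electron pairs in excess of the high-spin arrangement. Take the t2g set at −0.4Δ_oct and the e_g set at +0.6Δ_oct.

Fe sits in group 8; removing 3 electrons leaves Fe³⁺ with 8 − 3 = 5 d electrons.
Δ_oct > P, so pairing is preferred: the ground state is low-spin.
That gives t2g^5 e_g^0.
Orbital CFSE = -2.0Δ_oct = -2.0 × 276 = -552 kJ/mol.
Excess pairs vs high-spin: 2 − 0 = 2; pairing cost = +446 kJ/mol.
Net CFSE = -552 + 446 = -106 kJ/mol.

-106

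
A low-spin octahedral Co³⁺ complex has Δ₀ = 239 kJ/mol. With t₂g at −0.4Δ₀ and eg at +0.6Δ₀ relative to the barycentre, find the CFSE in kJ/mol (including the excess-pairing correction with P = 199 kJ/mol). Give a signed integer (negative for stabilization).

-176

Co is in group 9, so Co³⁺ is d⁶ (9 − 3 = 6).
Configuration: t₂g⁶ eg⁰.
The orbital stabilization is -2.4Δ₀ = -2.4 × 239 = -574 kJ/mol.
Relative to high-spin t₂g⁴ eg² (1 paired), the low-spin configuration has 2 additional pairs, contributing +2 × 199 = +398 kJ/mol.
Combining: -574 + 398 = -176 kJ/mol.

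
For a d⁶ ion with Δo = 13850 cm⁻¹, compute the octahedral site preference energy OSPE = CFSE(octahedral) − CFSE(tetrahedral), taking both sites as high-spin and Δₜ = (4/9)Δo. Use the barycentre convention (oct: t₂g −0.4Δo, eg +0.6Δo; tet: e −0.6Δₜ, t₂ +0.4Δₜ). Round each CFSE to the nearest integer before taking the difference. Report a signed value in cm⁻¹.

In an octahedral site d⁶ (HS) is t₂g⁴ eg², giving CFSE(oct) = -0.4Δo = -5540 cm⁻¹.
Tetrahedral e³ t₂³ gives -0.6Δₜ = -0.6 × (4/9) × 13850 = -3693 cm⁻¹.
OSPE = CFSE(oct) − CFSE(tet) = -5540 − (-3693) = -1847 cm⁻¹.

-1847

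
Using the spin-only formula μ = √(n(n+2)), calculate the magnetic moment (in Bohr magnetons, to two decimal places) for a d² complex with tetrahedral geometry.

2.83 Bohr magnetons

Tetrahedral splitting is small, so the complex is high-spin.
Configuration: e² t₂⁰ → 2 unpaired electrons.
μ(spin-only) = √[2(2+2)] = √8 ≈ 2.83 Bohr magnetons.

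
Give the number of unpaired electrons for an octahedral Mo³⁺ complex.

3

Mo sits in group 6; removing 3 electrons leaves Mo³⁺ with 6 − 3 = 3 d electrons.
Configuration: t₂g³ eg⁰, giving 3 unpaired electrons.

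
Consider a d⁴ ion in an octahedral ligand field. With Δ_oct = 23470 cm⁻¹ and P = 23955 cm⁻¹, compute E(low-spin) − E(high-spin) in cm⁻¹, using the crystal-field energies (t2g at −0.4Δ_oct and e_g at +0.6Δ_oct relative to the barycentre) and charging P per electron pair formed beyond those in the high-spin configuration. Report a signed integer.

485

High-spin: t2g^3 e_g^1, CFSE = -0.6Δ_oct = -14082 cm⁻¹.
Low-spin: t2g^4 e_g^0, orbital CFSE = -1.6Δ_oct = -37552 cm⁻¹; plus 1 excess pair × P = +23955 cm⁻¹; total -13597 cm⁻¹.
Thus E(LS) − E(HS) = 485 cm⁻¹.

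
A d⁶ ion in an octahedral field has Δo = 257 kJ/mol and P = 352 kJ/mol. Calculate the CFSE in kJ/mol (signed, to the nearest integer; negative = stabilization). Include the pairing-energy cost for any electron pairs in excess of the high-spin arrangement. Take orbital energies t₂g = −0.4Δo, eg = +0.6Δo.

Since Δo = 257 kJ/mol < P = 352 kJ/mol, the complex adopts the high-spin configuration.
Filling d⁶ accordingly: t₂g⁴ eg².
Orbital CFSE = -0.4Δo = -0.4 × 257 = -103 kJ/mol.
High-spin has no excess pairs, so no pairing correction applies.

-103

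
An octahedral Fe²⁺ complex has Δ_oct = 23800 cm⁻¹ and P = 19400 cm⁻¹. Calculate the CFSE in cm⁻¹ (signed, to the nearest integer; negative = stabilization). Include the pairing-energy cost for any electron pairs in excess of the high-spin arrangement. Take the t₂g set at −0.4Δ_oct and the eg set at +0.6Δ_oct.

Group 8 minus oxidation state +2 gives a d⁶ configuration for Fe²⁺.
Δ_oct > P, so pairing is preferred: the ground state is low-spin.
Filling d⁶ accordingly: t₂g⁶ eg⁰.
Orbital CFSE = -2.4Δ_oct = -2.4 × 23800 = -57120 cm⁻¹.
Excess pairs vs high-spin: 3 − 1 = 2; pairing cost = +38800 cm⁻¹.
Net CFSE = -57120 + 38800 = -18320 cm⁻¹.

-18320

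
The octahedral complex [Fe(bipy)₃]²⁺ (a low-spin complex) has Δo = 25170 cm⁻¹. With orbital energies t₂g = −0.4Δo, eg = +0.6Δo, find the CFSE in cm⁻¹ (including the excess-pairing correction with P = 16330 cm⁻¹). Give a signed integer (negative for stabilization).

bipy is neutral, so the +2 overall charge sits on Fe: oxidation state +2.
Fe is in group 8, so Fe²⁺ is d⁶ (8 − 2 = 6).
Configuration: t₂g⁶ eg⁰.
CFSE(orbital) = 6×(-0.4Δo) + 0×(0.6Δo) = -2.4Δo; with Δo = 25170 cm⁻¹ that is -60408 cm⁻¹.
Relative to high-spin t₂g⁴ eg² (1 paired), the low-spin configuration has 2 additional pairs, contributing +2 × 16330 = +32660 cm⁻¹.
Combining: -60408 + 32660 = -27748 cm⁻¹.

-27748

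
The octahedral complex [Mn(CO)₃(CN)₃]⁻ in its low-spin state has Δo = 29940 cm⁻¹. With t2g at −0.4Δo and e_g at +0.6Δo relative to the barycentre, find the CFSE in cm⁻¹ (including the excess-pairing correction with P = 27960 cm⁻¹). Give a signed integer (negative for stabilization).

Ligand charges: 3×(+0) from CO and 3×(-1) from CN⁻ sum to -3; with overall charge -1, Mn is +2.
Mn²⁺: group 7, so d-count = 7 − 2 = 5.
The d⁵ electrons fill as t2g^5 e_g^0.
Orbital CFSE = 5(-0.4) + 0(0.6) = -2.0Δo = -2.0 × 29940 = -59880 cm⁻¹.
Pairing penalty: 2 pairs vs 0 in the high-spin reference → 2 extra × P = 55920 cm⁻¹.
Net CFSE = -59880 + 55920 = -3960 cm⁻¹.

-3960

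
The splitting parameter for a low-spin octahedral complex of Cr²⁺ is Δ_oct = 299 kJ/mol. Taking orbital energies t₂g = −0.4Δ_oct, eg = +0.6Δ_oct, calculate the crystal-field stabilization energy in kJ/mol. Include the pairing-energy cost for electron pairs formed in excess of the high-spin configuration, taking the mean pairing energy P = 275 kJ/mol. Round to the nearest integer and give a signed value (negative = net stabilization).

-203

Cr²⁺: group 6, so d-count = 6 − 2 = 4.
The d⁴ electrons fill as t₂g⁴ eg⁰.
The orbital stabilization is -1.6Δ_oct = -1.6 × 299 = -478 kJ/mol.
Relative to high-spin t₂g³ eg¹ (0 paired), the low-spin configuration has 1 additional pair, contributing +1 × 275 = +275 kJ/mol.
Net CFSE = -478 + 275 = -203 kJ/mol.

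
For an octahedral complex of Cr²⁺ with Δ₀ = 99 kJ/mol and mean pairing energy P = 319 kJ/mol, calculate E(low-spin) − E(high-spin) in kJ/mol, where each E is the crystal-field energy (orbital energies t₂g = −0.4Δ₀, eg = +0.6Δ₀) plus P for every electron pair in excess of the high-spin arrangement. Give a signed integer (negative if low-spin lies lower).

Cr sits in group 6; removing 2 electrons leaves Cr²⁺ with 6 − 2 = 4 d electrons.
High-spin: t₂g³ eg¹, CFSE = -0.6Δ₀ = -59 kJ/mol.
Low-spin: t₂g⁴ eg⁰, orbital CFSE = -1.6Δ₀ = -158 kJ/mol; plus 1 excess pair × P = +319 kJ/mol; total 161 kJ/mol.
The difference is 161 − (-59) = 220 kJ/mol, so high-spin lies lower.

220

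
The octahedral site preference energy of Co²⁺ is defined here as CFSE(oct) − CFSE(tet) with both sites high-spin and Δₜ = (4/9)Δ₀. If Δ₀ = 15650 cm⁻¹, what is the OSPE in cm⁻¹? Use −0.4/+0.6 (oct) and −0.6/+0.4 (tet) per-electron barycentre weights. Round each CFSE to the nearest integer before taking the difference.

Co is in group 9, so Co²⁺ is d⁷ (9 − 2 = 7).
Octahedral high-spin t₂g⁵ eg²: CFSE = -0.8 × 15650 = -12520 cm⁻¹.
Tetrahedral e⁴ t₂³ gives -1.2Δₜ = -1.2 × (4/9) × 15650 = -8347 cm⁻¹.
OSPE = -12520 − (-8347) = -4173 cm⁻¹.

-4173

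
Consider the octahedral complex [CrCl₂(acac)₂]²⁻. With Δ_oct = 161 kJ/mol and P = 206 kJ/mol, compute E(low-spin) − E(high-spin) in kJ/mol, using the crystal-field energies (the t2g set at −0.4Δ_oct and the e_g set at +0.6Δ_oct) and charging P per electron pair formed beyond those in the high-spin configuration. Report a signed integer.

45

Ligand charges: 2×(-1) from Cl⁻ and 2×(-1) from acac⁻ sum to -4; with overall charge -2, Cr is +2.
Cr²⁺: group 6, so d-count = 6 − 2 = 4.
High-spin: t2g^3 e_g^1, CFSE = -0.6Δ_oct = -97 kJ/mol.
For low-spin the configuration is t2g^4 e_g^0: orbital energy -1.6 × 161 = -258 kJ/mol, and 1 additional pair relative to high-spin adds 206 kJ/mol, giving -52 kJ/mol.
The difference is -52 − (-97) = 45 kJ/mol, so high-spin lies lower.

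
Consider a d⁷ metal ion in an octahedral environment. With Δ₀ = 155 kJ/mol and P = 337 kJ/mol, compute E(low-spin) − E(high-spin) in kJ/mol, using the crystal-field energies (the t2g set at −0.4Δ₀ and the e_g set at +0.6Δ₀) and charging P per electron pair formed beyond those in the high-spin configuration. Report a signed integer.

In the high-spin limit (t2g^5 e_g^2) the orbital term is -0.8Δ₀ = -124 kJ/mol, with no excess pairing.
Low-spin: t2g^6 e_g^1, orbital CFSE = -1.8Δ₀ = -279 kJ/mol; plus 1 excess pair × P = +337 kJ/mol; total 58 kJ/mol.
The difference is 58 − (-124) = 182 kJ/mol, so high-spin lies lower.

182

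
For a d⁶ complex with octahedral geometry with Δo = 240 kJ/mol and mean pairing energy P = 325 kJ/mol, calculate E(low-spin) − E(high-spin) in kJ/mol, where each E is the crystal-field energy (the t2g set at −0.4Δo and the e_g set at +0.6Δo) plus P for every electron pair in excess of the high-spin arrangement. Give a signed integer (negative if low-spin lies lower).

170

In the high-spin limit (t2g^4 e_g^2) the orbital term is -0.4Δo = -96 kJ/mol, with no excess pairing.
Low-spin: t2g^6 e_g^0, orbital CFSE = -2.4Δo = -576 kJ/mol; plus 2 excess pairs × P = +650 kJ/mol; total 74 kJ/mol.
E(LS) − E(HS) = 74 − (-96) = 170 kJ/mol.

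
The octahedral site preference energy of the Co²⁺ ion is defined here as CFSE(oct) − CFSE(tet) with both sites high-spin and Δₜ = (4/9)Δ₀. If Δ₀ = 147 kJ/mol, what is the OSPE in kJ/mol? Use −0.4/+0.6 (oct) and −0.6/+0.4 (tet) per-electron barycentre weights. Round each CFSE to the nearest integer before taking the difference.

Co sits in group 9; removing 2 electrons leaves Co²⁺ with 9 − 2 = 7 d electrons.
Octahedral high-spin t₂g⁵ eg²: CFSE = -0.8 × 147 = -118 kJ/mol.
Tetrahedral e⁴ t₂³ gives -1.2Δₜ = -1.2 × (4/9) × 147 = -78 kJ/mol.
OSPE = CFSE(oct) − CFSE(tet) = -118 − (-78) = -40 kJ/mol.

-40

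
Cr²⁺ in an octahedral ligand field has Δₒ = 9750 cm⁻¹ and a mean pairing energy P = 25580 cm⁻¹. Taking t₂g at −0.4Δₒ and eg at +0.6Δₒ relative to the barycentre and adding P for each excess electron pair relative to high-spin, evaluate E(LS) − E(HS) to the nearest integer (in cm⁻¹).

15830

Cr sits in group 6; removing 2 electrons leaves Cr²⁺ with 6 − 2 = 4 d electrons.
High-spin d⁴ fills as t₂g³ eg¹ with CFSE 3(−0.4) + 1(+0.6) = -0.6Δₒ = -5850 cm⁻¹.
For low-spin the configuration is t₂g⁴ eg⁰: orbital energy -1.6 × 9750 = -15600 cm⁻¹, and 1 additional pair relative to high-spin adds 25580 cm⁻¹, giving 9980 cm⁻¹.
The difference is 9980 − (-5850) = 15830 cm⁻¹, so high-spin lies lower.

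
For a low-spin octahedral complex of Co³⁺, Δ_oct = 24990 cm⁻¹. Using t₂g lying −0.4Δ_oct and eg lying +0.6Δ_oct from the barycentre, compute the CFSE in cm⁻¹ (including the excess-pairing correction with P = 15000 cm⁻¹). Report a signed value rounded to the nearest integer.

-29976

Co³⁺: group 9, so d-count = 9 − 3 = 6.
Electron filling gives t₂g⁶ eg⁰.
Orbital CFSE = 6(-0.4) + 0(0.6) = -2.4Δ_oct = -2.4 × 24990 = -59976 cm⁻¹.
High-spin d⁶ would be t₂g⁴ eg² with 1 pair; low-spin has 3, so 2 excess pairs cost +2P = +30000 cm⁻¹.
Net CFSE = -59976 + 30000 = -29976 cm⁻¹.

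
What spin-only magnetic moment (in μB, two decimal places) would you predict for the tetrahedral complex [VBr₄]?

Each Br⁻ contributes -1; 4 × (-1) = -4. With overall charge +0, V is in the +4 oxidation state.
V is in group 5, so V⁴⁺ is d¹ (5 − 4 = 1).
With tetrahedral geometry the complex is necessarily high-spin.
Configuration: e¹ t₂⁰ → 1 unpaired electron.
μ(spin-only) = √[1(1+2)] = √3 ≈ 1.73 μB.

1.73 μB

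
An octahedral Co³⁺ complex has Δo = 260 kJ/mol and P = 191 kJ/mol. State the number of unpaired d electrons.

Co³⁺: group 9, so d-count = 9 − 3 = 6.
With Δo > P the complex is low-spin.
Configuration: t₂g⁶ eg⁰.
Unpaired electrons: 0.

0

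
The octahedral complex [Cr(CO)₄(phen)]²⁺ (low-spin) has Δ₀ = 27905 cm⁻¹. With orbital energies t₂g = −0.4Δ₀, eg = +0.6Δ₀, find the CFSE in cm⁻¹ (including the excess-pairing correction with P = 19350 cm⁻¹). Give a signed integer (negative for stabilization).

-25298

Ligand charges: 4×(+0) from CO and 1×(+0) from phen sum to +0; with overall charge +2, Cr is +2.
Cr sits in group 6; removing 2 electrons leaves Cr²⁺ with 6 − 2 = 4 d electrons.
The d⁴ electrons fill as t₂g⁴ eg⁰.
CFSE(orbital) = 4×(-0.4Δ₀) + 0×(0.6Δ₀) = -1.6Δ₀; with Δ₀ = 27905 cm⁻¹ that is -44648 cm⁻¹.
Pairing penalty: 1 pair vs 0 in the high-spin reference → 1 extra × P = 19350 cm⁻¹.
Overall CFSE = -44648 + 19350 = -25298 cm⁻¹.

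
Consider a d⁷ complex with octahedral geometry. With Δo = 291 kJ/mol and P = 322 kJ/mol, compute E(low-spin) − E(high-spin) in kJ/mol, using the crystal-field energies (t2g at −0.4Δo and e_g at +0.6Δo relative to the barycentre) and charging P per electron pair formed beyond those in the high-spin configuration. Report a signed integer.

High-spin d⁷ fills as t2g^5 e_g^2 with CFSE 5(−0.4) + 2(+0.6) = -0.8Δo = -233 kJ/mol.
Low-spin t2g^6 e_g^1 gives -1.8Δo = -524 kJ/mol, but forming 1 extra pair costs 1P = 322 kJ/mol, so E(LS) = -524 + 322 = -202 kJ/mol.
Thus E(LS) − E(HS) = 31 kJ/mol.

31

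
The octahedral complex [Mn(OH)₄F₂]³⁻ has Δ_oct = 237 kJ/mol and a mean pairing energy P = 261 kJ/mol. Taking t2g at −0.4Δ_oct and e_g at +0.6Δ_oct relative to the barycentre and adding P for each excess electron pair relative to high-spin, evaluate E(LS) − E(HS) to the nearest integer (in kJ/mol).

24

Ligand charges: 4×(-1) from OH⁻ and 2×(-1) from F⁻ sum to -6; with overall charge -3, Mn is +3.
Group 7 minus oxidation state +3 gives a d⁴ configuration for Mn³⁺.
High-spin d⁴ fills as t2g^3 e_g^1 with CFSE 3(−0.4) + 1(+0.6) = -0.6Δ_oct = -142 kJ/mol.
Low-spin: t2g^4 e_g^0, orbital CFSE = -1.6Δ_oct = -379 kJ/mol; plus 1 excess pair × P = +261 kJ/mol; total -118 kJ/mol.
The difference is -118 − (-142) = 24 kJ/mol, so high-spin lies lower.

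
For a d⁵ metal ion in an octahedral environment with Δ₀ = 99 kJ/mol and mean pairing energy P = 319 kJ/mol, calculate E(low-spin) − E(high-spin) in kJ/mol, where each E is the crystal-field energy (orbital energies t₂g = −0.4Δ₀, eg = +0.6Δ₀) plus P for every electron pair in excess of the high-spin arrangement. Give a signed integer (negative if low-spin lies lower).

High-spin: t₂g³ eg², CFSE = 0.0Δ₀ = 0 kJ/mol.
Low-spin t₂g⁵ eg⁰ gives -2.0Δ₀ = -198 kJ/mol, but forming 2 extra pairs costs 2P = 638 kJ/mol, so E(LS) = -198 + 638 = 440 kJ/mol.
Thus E(LS) − E(HS) = 440 kJ/mol.

440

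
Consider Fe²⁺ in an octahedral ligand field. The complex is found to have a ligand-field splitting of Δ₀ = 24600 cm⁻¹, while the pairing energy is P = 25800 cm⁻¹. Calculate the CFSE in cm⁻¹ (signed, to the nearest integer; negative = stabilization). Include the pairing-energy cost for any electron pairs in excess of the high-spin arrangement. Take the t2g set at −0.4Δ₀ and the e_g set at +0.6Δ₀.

-9840

Fe²⁺: group 8, so d-count = 8 − 2 = 6.
Here Δ₀ < P (24600 < 25800), so the high-spin state is favoured.
Filling d⁶ accordingly: t2g^4 e_g^2.
Orbital CFSE = -0.4Δ₀ = -0.4 × 24600 = -9840 cm⁻¹.
High-spin has no excess pairs, so no pairing correction applies.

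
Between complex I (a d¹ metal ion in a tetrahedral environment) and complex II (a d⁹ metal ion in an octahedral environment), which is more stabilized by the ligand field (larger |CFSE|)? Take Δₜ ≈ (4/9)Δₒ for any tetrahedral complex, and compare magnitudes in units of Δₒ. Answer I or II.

II

I: With tetrahedral geometry the complex is necessarily high-spin; e¹ t₂⁰, CFSE = -0.6Δₜ ≈ -0.27Δₒ.
II: For octahedral d⁹ the high- and low-spin configurations coincide; t₂g⁶ eg³, CFSE = -0.6Δₒ.
So II has the larger |CFSE|.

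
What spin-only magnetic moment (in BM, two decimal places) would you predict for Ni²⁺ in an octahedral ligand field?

2.83 BM

Group 10 minus oxidation state +2 gives a d⁸ configuration for Ni²⁺.
Configuration: t2g^6 e_g^2 → 2 unpaired electrons.
μ(spin-only) = √[2(2+2)] = √8 ≈ 2.83 BM.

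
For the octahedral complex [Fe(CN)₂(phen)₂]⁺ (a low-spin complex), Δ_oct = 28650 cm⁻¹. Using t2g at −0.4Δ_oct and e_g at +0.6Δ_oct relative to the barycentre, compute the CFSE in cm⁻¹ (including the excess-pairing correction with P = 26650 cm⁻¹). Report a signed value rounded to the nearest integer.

-4000

Ligand charges: 2×(-1) from CN⁻ and 2×(+0) from phen sum to -2; with overall charge +1, Fe is +3.
Fe is in group 8, so Fe³⁺ is d⁵ (8 − 3 = 5).
Configuration: t2g^5 e_g^0.
The orbital stabilization is -2.0Δ_oct = -2.0 × 28650 = -57300 cm⁻¹.
Relative to high-spin t2g^3 e_g^2 (0 paired), the low-spin configuration has 2 additional pairs, contributing +2 × 26650 = +53300 cm⁻¹.
Overall CFSE = -57300 + 53300 = -4000 cm⁻¹.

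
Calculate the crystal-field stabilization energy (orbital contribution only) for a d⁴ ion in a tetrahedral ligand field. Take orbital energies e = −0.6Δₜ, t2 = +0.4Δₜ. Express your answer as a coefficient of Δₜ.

-0.4 Δₜ

Tetrahedral fields are weak (Δₜ ≈ 4/9 Δₒ), so electrons fill high-spin.
Configuration: e^2 t2^2.
CFSE = 2(-0.6Δₜ) + 2(0.4Δₜ) = -1.2Δₜ + 0.8Δₜ = -0.4Δₜ.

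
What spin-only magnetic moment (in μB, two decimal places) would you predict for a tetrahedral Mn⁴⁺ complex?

Mn sits in group 7; removing 4 electrons leaves Mn⁴⁺ with 7 − 4 = 3 d electrons.
Tetrahedral splitting is small, so the complex is high-spin.
Configuration: e² t₂¹ → 3 unpaired electrons.
μ(spin-only) = √[3(3+2)] = √15 ≈ 3.87 μB.

3.87 μB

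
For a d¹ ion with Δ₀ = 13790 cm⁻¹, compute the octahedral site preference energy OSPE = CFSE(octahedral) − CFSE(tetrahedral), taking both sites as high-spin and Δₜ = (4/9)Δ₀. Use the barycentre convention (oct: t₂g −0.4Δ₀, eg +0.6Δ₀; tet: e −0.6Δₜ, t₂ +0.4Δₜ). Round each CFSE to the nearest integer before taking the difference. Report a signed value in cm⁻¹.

Octahedral high-spin t2g^1 e_g^0: CFSE = -0.4 × 13790 = -5516 cm⁻¹.
Tetrahedral: e^1 t2^0, CFSE = 1(−0.6) + 0(+0.4) = -0.6Δₜ = -0.6 × (4/9) × 13790 = -3677 cm⁻¹.
OSPE = -5516 − (-3677) = -1839 cm⁻¹.

-1839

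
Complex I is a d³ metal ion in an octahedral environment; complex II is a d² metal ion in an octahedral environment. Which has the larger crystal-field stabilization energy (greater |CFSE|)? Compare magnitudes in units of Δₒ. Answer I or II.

I: For octahedral d³ the high- and low-spin configurations coincide; t₂g³ eg⁰, CFSE = -1.2Δₒ.
II: t2g^2 e_g^0, CFSE = -0.8Δₒ.
So I has the larger |CFSE|.

I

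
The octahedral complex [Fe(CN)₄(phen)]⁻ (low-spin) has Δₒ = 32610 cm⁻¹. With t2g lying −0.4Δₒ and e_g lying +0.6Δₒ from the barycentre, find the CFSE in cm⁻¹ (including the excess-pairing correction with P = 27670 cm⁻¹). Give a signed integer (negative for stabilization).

-9880

Ligand charges: 4×(-1) from CN⁻ and 1×(+0) from phen sum to -4; with overall charge -1, Fe is +3.
Fe sits in group 8; removing 3 electrons leaves Fe³⁺ with 8 − 3 = 5 d electrons.
The d⁵ electrons fill as t2g^5 e_g^0.
Orbital CFSE = 5(-0.4) + 0(0.6) = -2.0Δₒ = -2.0 × 32610 = -65220 cm⁻¹.
High-spin d⁵ would be t2g^3 e_g^2 with 0 pairs; low-spin has 2, so 2 excess pairs cost +2P = +55340 cm⁻¹.
Overall CFSE = -65220 + 55340 = -9880 cm⁻¹.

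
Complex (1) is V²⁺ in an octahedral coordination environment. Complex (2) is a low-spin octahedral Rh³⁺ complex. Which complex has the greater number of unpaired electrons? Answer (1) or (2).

(1)

(1): V is in group 5, so V²⁺ is d³ (5 − 2 = 3); t2g^3 e_g^0 → 3 unpaired.
(2): Rh is in group 9, so Rh³⁺ is d⁶ (9 − 3 = 6); t2g^6 e_g^0 → 0 unpaired.
So (1) has more unpaired electrons.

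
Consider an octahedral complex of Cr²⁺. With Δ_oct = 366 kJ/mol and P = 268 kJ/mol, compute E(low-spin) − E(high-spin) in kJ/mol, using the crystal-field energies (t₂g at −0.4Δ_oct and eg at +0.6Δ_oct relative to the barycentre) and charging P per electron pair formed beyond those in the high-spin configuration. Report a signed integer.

-98

Group 6 minus oxidation state +2 gives a d⁴ configuration for Cr²⁺.
In the high-spin limit (t₂g³ eg¹) the orbital term is -0.6Δ_oct = -220 kJ/mol, with no excess pairing.
Low-spin t₂g⁴ eg⁰ gives -1.6Δ_oct = -586 kJ/mol, but forming 1 extra pair costs 1P = 268 kJ/mol, so E(LS) = -586 + 268 = -318 kJ/mol.
E(LS) − E(HS) = -318 − (-220) = -98 kJ/mol.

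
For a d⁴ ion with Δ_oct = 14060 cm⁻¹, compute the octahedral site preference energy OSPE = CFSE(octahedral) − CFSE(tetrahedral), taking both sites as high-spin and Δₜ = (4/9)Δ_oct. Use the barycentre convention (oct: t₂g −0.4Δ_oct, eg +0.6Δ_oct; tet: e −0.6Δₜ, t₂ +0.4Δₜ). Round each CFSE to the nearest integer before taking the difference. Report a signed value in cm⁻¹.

-5936

Octahedral high-spin t₂g³ eg¹: CFSE = -0.6 × 14060 = -8436 cm⁻¹.
Tetrahedral: e² t₂², CFSE = 2(−0.6) + 2(+0.4) = -0.4Δₜ = -0.4 × (4/9) × 14060 = -2500 cm⁻¹.
OSPE = CFSE(oct) − CFSE(tet) = -8436 − (-2500) = -5936 cm⁻¹.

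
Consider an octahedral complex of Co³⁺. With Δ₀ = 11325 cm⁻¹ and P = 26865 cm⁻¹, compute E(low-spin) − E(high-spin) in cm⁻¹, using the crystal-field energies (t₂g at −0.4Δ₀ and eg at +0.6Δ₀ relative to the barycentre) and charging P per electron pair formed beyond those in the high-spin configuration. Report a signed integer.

31080

Group 9 minus oxidation state +3 gives a d⁶ configuration for Co³⁺.
In the high-spin limit (t₂g⁴ eg²) the orbital term is -0.4Δ₀ = -4530 cm⁻¹, with no excess pairing.
For low-spin the configuration is t₂g⁶ eg⁰: orbital energy -2.4 × 11325 = -27180 cm⁻¹, and 2 additional pairs relative to high-spin add 53730 cm⁻¹, giving 26550 cm⁻¹.
E(LS) − E(HS) = 26550 − (-4530) = 31080 cm⁻¹.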